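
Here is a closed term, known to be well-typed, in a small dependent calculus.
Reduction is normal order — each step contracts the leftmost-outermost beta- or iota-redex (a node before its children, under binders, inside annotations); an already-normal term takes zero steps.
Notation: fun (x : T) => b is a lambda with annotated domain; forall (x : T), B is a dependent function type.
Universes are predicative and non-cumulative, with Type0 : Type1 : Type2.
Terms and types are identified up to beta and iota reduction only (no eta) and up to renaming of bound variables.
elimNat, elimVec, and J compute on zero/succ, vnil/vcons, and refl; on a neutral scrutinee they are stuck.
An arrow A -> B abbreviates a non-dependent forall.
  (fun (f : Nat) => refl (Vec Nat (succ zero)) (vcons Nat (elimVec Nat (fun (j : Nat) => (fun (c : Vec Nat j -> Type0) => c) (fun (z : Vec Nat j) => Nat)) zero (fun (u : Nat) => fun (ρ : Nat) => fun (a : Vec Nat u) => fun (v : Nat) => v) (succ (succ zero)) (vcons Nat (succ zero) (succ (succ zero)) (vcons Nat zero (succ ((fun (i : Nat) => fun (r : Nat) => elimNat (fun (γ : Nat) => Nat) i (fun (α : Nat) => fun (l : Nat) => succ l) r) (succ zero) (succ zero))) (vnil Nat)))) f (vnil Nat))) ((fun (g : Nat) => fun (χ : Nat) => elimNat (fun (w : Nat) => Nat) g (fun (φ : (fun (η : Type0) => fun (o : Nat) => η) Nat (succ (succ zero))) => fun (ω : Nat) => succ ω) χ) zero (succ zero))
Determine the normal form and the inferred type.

reduced normal form:
  refl (Vec Nat (succ zero)) (vcons Nat zero (succ zero) (vnil Nat))
type:
  Eq (Vec Nat (succ zero)) (vcons Nat zero (succ zero) (vnil Nat)) (vcons Nat zero (succ zero) (vnil Nat))
observation: reduction starts at a beta-redex, and 18 normal-order steps reach the normal form.


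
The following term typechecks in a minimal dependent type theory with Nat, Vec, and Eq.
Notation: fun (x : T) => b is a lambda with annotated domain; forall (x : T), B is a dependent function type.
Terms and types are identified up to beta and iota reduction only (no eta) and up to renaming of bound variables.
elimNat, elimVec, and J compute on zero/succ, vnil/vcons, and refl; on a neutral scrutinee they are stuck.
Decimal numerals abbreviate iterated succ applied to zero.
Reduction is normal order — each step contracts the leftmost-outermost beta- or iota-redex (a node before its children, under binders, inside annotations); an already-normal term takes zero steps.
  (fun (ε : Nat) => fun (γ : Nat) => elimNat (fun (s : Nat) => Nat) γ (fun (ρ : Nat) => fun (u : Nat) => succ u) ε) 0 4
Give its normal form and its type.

reduced normal form:
  4
the term's type:
  Nat
observation: 3 normal-order steps normalize the term, beginning with a beta-redex.


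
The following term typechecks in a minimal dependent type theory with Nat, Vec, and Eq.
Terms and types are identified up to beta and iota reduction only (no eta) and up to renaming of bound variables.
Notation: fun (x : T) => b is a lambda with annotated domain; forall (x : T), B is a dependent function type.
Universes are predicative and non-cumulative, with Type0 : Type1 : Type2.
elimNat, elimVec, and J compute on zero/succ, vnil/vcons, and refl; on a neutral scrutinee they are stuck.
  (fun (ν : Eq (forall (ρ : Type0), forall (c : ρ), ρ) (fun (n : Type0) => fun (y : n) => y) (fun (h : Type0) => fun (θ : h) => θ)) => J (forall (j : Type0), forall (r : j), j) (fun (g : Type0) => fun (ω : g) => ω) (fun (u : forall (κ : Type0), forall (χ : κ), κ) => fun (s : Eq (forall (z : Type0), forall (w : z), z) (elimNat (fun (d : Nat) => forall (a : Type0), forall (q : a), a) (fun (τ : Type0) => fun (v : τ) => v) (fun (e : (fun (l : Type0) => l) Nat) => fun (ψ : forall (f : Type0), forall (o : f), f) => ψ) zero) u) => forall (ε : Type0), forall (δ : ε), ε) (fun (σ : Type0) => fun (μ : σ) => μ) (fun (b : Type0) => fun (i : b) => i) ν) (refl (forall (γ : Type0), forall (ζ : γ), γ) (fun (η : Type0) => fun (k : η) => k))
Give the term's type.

type:
  forall (ν : Type0), forall (ρ : ν), ν


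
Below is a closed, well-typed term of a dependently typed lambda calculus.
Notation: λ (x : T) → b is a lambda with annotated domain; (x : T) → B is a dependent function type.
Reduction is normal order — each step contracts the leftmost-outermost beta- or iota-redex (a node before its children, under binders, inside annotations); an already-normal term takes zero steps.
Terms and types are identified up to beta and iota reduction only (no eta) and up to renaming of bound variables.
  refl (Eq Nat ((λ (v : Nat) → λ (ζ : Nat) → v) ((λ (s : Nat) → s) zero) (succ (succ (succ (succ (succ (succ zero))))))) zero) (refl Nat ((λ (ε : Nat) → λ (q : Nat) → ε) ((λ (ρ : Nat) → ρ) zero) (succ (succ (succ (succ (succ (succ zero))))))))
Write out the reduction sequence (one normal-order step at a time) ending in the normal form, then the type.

normal-order reduction:
  refl (Eq Nat ((λ (v : Nat) → λ (ζ : Nat) → v) ((λ (s : Nat) → s) zero) (succ (succ (succ (succ (succ (succ zero))))))) zero) (refl Nat ((λ (ε : Nat) → λ (q : Nat) → ε) ((λ (ρ : Nat) → ρ) zero) (succ (succ (succ (succ (succ (succ zero))))))))
  ~> refl (Eq Nat ((λ (v : Nat) → (λ (ζ : Nat) → ζ) zero) (succ (succ (succ (succ (succ (succ zero))))))) zero) (refl Nat ((λ (s : Nat) → λ (ε : Nat) → s) ((λ (q : Nat) → q) zero) (succ (succ (succ (succ (succ (succ zero))))))))
  ~> refl (Eq Nat ((λ (v : Nat) → v) zero) zero) (refl Nat ((λ (ζ : Nat) → λ (s : Nat) → ζ) ((λ (ε : Nat) → ε) zero) (succ (succ (succ (succ (succ (succ zero))))))))
  ~> refl (Eq Nat zero zero) (refl Nat ((λ (v : Nat) → λ (ζ : Nat) → v) ((λ (s : Nat) → s) zero) (succ (succ (succ (succ (succ (succ zero))))))))
  ~> refl (Eq Nat zero zero) (refl Nat ((λ (v : Nat) → (λ (ζ : Nat) → ζ) zero) (succ (succ (succ (succ (succ (succ zero))))))))
  ~> refl (Eq Nat zero zero) (refl Nat ((λ (v : Nat) → v) zero))
  ~> refl (Eq Nat zero zero) (refl Nat zero)
the term's type:
  Eq (Eq Nat zero zero) (refl Nat zero) (refl Nat zero)


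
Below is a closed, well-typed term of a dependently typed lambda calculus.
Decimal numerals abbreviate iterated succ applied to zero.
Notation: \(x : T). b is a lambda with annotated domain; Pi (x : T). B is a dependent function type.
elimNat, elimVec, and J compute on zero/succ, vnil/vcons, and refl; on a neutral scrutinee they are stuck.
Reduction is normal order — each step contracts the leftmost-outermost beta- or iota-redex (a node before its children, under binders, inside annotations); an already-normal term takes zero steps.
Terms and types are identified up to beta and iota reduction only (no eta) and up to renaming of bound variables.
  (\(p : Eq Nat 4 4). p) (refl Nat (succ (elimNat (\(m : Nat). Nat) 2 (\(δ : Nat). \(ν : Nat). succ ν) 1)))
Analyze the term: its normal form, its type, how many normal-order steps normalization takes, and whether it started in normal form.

reduced normal form:
  refl Nat 4
type:
  Eq Nat 4 4
steps to reach normal form (normal order): 5
already normal: no
first contracted redex: a beta-redex


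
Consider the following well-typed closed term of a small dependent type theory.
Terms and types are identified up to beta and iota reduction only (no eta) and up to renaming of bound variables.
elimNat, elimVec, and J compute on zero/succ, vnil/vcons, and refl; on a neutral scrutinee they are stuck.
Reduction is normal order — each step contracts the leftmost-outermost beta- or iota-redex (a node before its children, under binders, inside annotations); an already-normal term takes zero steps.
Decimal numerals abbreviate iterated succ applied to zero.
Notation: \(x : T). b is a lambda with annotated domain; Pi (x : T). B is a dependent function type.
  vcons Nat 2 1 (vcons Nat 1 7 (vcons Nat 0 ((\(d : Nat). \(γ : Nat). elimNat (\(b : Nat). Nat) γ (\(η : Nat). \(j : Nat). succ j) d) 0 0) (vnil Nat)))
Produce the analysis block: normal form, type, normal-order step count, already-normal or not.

resulting normal form:
  vcons Nat 2 1 (vcons Nat 1 7 (vcons Nat 0 0 (vnil Nat)))
inferred type:
  Vec Nat 3
normal-order step count: 3
started in normal form: no
first redex: a beta-redex


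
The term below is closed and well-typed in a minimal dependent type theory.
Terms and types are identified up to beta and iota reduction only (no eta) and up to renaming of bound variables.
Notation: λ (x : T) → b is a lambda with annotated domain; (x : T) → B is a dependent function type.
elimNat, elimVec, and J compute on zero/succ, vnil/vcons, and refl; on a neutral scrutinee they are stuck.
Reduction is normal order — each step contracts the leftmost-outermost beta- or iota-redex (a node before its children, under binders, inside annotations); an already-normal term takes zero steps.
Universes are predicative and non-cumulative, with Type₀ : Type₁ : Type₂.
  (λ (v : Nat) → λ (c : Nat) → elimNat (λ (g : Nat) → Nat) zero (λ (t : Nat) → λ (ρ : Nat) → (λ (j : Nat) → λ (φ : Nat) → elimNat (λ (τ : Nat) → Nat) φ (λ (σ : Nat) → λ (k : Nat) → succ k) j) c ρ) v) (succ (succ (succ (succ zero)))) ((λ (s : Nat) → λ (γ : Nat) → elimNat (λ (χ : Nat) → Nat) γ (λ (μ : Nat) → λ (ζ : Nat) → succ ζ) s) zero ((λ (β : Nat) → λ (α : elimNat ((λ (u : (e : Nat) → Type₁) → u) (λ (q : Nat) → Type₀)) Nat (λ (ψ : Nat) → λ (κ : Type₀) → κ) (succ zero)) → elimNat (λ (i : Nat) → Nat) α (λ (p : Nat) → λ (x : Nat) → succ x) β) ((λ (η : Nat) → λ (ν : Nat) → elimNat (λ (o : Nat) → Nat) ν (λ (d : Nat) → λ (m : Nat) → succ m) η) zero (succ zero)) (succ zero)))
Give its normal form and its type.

reduced normal form:
  succ (succ (succ (succ (succ (succ (succ (succ zero)))))))
type:
  Nat
observation: reduction starts at a beta-redex, and 99 normal-order steps reach the normal form.


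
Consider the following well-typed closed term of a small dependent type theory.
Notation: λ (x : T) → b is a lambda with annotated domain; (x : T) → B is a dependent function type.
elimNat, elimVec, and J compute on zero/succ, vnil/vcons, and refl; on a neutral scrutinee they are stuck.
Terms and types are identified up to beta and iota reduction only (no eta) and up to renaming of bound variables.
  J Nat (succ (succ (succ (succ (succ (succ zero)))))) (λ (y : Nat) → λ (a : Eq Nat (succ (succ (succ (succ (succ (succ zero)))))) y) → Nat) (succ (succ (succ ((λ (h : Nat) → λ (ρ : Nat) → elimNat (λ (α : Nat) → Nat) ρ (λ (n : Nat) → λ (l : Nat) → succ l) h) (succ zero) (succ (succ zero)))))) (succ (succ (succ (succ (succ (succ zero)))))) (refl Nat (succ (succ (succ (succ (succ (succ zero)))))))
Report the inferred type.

the term's type:
  Nat


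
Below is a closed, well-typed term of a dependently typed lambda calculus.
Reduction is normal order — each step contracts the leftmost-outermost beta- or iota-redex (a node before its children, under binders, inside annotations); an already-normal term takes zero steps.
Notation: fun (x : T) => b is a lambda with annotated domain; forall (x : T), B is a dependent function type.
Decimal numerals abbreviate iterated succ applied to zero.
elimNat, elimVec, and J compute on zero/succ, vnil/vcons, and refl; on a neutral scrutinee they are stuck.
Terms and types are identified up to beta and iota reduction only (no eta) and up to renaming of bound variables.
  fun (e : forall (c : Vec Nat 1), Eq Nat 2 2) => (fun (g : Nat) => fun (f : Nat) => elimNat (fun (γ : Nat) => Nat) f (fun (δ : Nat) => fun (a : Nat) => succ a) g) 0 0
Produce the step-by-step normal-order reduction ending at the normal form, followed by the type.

normal-order reduction:
  fun (e : forall (c : Vec Nat 1), Eq Nat 2 2) => (fun (g : Nat) => fun (f : Nat) => elimNat (fun (γ : Nat) => Nat) f (fun (δ : Nat) => fun (a : Nat) => succ a) g) 0 0
  ~> fun (e : forall (c : Vec Nat 1), Eq Nat 2 2) => (fun (g : Nat) => elimNat (fun (f : Nat) => Nat) g (fun (γ : Nat) => fun (δ : Nat) => succ δ) 0) 0
  ~> fun (e : forall (c : Vec Nat 1), Eq Nat 2 2) => elimNat (fun (g : Nat) => Nat) 0 (fun (f : Nat) => fun (γ : Nat) => succ γ) 0
  ~> fun (e : forall (c : Vec Nat 1), Eq Nat 2 2) => 0
type:
  forall (e : forall (c : Vec Nat 1), Eq Nat 2 2), Nat


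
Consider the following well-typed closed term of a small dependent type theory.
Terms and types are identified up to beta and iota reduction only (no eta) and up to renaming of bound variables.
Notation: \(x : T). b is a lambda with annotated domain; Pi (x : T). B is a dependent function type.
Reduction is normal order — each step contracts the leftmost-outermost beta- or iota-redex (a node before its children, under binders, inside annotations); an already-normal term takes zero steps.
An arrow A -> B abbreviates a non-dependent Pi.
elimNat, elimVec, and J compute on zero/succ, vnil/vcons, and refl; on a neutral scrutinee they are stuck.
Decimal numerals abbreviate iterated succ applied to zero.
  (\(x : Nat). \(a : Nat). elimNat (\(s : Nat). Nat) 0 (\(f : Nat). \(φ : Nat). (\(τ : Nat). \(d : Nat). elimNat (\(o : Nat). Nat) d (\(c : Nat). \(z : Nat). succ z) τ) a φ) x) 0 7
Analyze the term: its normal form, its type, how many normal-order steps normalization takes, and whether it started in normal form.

resulting normal form:
  0
inferred type:
  Nat
normal-order step count: 3
started in normal form: no
first redex: a beta-redex


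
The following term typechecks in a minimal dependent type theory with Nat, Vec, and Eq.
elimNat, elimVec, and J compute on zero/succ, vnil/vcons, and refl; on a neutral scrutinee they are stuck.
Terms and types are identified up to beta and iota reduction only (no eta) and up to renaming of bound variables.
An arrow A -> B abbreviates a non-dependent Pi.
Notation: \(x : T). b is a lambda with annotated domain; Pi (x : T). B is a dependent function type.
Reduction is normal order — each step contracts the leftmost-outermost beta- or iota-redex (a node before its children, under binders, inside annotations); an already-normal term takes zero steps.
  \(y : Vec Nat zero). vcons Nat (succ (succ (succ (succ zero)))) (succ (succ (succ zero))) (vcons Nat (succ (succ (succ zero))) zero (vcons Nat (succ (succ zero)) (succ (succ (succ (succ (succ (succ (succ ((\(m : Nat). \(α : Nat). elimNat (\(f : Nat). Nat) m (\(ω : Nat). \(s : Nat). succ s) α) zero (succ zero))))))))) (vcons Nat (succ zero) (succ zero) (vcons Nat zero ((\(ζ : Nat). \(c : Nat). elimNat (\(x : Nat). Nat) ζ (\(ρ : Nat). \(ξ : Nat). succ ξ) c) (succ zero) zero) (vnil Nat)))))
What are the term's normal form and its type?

reduced normal form:
  \(y : Vec Nat zero). vcons Nat (succ (succ (succ (succ zero)))) (succ (succ (succ zero))) (vcons Nat (succ (succ (succ zero))) zero (vcons Nat (succ (succ zero)) (succ (succ (succ (succ (succ (succ (succ (succ zero)))))))) (vcons Nat (succ zero) (succ zero) (vcons Nat zero (succ zero) (vnil Nat)))))
the term's type:
  Vec Nat zero -> Vec Nat (succ (succ (succ (succ (succ zero)))))


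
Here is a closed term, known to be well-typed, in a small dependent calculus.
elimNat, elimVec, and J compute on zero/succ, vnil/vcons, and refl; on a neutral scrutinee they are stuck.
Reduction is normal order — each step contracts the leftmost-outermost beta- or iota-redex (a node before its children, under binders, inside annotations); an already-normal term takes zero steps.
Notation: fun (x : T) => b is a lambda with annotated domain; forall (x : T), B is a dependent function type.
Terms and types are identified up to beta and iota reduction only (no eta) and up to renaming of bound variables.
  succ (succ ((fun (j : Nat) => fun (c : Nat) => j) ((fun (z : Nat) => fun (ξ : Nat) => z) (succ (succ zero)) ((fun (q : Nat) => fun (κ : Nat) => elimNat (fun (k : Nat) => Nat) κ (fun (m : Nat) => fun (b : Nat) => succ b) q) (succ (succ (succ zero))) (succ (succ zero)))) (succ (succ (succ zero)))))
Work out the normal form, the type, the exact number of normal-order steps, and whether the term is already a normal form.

resulting normal form:
  succ (succ (succ (succ zero)))
the term's type:
  Nat
reduction steps (normal order): 4
term was already normal: no
first redex: a beta-redex


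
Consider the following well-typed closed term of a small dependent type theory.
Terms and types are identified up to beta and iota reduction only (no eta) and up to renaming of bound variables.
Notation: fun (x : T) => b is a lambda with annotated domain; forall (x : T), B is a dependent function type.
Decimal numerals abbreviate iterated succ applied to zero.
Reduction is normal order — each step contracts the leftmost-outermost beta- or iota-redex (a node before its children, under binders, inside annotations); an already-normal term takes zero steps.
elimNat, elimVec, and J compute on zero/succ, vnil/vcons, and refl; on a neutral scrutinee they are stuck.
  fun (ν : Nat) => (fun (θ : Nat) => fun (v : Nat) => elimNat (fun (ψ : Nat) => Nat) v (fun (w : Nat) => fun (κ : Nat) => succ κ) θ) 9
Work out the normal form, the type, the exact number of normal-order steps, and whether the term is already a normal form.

reduced normal form:
  fun (ν : Nat) => fun (θ : Nat) => succ (succ (succ (succ (succ (succ (succ (succ (succ θ))))))))
the term's type:
  forall (ν : Nat), forall (θ : Nat), Nat
steps to reach normal form (normal order): 29
term was already normal: no
first redex: a beta-redex


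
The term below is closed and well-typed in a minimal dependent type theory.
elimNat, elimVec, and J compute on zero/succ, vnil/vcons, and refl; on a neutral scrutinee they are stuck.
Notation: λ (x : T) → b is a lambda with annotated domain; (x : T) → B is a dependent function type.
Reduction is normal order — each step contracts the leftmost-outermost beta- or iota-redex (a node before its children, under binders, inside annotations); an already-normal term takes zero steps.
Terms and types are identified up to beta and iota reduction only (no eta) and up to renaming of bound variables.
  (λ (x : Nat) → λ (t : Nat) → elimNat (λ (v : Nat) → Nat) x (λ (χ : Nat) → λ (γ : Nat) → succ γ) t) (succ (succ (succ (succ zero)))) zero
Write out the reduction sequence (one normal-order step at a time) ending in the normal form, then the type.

normal-order reduction sequence:
  (λ (x : Nat) → λ (t : Nat) → elimNat (λ (v : Nat) → Nat) x (λ (χ : Nat) → λ (γ : Nat) → succ γ) t) (succ (succ (succ (succ zero)))) zero
  ~> (λ (x : Nat) → elimNat (λ (t : Nat) → Nat) (succ (succ (succ (succ zero)))) (λ (v : Nat) → λ (χ : Nat) → succ χ) x) zero
  ~> elimNat (λ (x : Nat) → Nat) (succ (succ (succ (succ zero)))) (λ (t : Nat) → λ (v : Nat) → succ v) zero
  ~> succ (succ (succ (succ zero)))
the term's type:
  Nat


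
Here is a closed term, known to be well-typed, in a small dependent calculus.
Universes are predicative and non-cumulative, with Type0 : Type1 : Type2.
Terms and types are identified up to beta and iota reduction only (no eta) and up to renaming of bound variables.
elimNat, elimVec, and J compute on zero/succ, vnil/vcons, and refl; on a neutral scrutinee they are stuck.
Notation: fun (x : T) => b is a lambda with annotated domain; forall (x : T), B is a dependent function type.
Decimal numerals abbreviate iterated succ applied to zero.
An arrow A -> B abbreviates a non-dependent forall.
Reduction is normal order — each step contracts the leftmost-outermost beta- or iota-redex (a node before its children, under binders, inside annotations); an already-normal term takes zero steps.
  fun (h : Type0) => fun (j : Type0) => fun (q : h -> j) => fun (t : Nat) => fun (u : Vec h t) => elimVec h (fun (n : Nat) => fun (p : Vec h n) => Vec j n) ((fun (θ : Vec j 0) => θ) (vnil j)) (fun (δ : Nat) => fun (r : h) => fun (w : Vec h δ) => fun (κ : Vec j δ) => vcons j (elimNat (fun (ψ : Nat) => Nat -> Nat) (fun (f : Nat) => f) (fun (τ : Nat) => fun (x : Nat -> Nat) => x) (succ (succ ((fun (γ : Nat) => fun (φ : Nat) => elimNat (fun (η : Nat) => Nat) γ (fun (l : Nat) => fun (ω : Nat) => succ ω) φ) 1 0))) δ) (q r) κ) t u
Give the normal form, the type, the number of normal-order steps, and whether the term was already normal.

normal form:
  fun (h : Type0) => fun (j : Type0) => fun (q : h -> j) => fun (t : Nat) => fun (u : Vec h t) => elimVec h (fun (n : Nat) => fun (p : Vec h n) => Vec j n) (vnil j) (fun (θ : Nat) => fun (δ : h) => fun (r : Vec h θ) => fun (w : Vec j θ) => vcons j θ (q δ) w) t u
the term's type:
  forall (h : Type0), forall (j : Type0), (h -> j) -> forall (q : Nat), Vec h q -> Vec j q
normal-order step count: 15
term was already normal: no
first contracted redex: a beta-redex


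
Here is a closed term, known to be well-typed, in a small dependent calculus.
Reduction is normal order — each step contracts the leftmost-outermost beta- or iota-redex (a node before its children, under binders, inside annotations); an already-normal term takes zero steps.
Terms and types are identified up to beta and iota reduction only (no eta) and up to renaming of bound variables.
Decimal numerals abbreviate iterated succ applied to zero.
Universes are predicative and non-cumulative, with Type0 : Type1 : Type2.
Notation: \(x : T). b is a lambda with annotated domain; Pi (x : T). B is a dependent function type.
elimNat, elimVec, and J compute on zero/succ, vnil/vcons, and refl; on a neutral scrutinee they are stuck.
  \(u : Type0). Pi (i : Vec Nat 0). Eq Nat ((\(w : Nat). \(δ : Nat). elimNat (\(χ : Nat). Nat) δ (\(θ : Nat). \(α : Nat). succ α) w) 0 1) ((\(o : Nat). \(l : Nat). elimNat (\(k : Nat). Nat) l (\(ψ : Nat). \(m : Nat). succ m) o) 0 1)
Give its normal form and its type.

normal form:
  \(u : Type0). Pi (i : Vec Nat 0). Eq Nat 1 1
type:
  Pi (u : Type0). Type0
observation: the term reaches its normal form after 6 normal-order steps.


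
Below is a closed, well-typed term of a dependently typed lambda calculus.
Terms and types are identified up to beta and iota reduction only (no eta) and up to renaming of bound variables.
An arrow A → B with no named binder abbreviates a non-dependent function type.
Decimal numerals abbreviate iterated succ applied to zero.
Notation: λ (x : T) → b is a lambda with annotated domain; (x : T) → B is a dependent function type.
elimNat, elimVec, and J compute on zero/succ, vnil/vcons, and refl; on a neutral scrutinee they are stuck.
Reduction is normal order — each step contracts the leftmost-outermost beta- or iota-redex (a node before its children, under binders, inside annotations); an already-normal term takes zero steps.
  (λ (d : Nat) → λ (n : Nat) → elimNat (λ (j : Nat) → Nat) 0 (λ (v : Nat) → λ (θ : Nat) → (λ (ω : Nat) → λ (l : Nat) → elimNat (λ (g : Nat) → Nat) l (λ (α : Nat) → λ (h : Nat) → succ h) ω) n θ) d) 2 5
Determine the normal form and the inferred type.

normal form:
  10
inferred type:
  Nat
observation: normalization takes exactly 45 steps under the normal-order strategy.


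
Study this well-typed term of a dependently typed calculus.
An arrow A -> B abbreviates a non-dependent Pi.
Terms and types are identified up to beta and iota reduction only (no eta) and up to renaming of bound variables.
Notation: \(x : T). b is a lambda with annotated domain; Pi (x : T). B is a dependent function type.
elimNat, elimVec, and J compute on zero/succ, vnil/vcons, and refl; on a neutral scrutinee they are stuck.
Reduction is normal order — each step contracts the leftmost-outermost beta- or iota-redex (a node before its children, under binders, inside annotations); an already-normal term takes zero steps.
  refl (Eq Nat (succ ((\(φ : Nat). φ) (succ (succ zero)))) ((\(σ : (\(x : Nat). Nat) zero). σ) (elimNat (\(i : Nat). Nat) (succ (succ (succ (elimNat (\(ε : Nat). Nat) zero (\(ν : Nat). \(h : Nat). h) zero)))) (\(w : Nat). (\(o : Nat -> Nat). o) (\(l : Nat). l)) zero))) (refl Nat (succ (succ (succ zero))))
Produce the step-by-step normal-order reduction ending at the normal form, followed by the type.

normal-order reduction:
  refl (Eq Nat (succ ((\(φ : Nat). φ) (succ (succ zero)))) ((\(σ : (\(x : Nat). Nat) zero). σ) (elimNat (\(i : Nat). Nat) (succ (succ (succ (elimNat (\(ε : Nat). Nat) zero (\(ν : Nat). \(h : Nat). h) zero)))) (\(w : Nat). (\(o : Nat -> Nat). o) (\(l : Nat). l)) zero))) (refl Nat (succ (succ (succ zero))))
  ~> refl (Eq Nat (succ (succ (succ zero))) ((\(φ : (\(σ : Nat). Nat) zero). φ) (elimNat (\(x : Nat). Nat) (succ (succ (succ (elimNat (\(i : Nat). Nat) zero (\(ε : Nat). \(ν : Nat). ν) zero)))) (\(h : Nat). (\(w : Nat -> Nat). w) (\(o : Nat). o)) zero))) (refl Nat (succ (succ (succ zero))))
  ~> refl (Eq Nat (succ (succ (succ zero))) (elimNat (\(φ : Nat). Nat) (succ (succ (succ (elimNat (\(σ : Nat). Nat) zero (\(x : Nat). \(i : Nat). i) zero)))) (\(ε : Nat). (\(ν : Nat -> Nat). ν) (\(h : Nat). h)) zero)) (refl Nat (succ (succ (succ zero))))
  ~> refl (Eq Nat (succ (succ (succ zero))) (succ (succ (succ (elimNat (\(φ : Nat). Nat) zero (\(σ : Nat). \(x : Nat). x) zero))))) (refl Nat (succ (succ (succ zero))))
  ~> refl (Eq Nat (succ (succ (succ zero))) (succ (succ (succ zero)))) (refl Nat (succ (succ (succ zero))))
inferred type:
  Eq (Eq Nat (succ (succ (succ zero))) (succ (succ (succ zero)))) (refl Nat (succ (succ (succ zero)))) (refl Nat (succ (succ (succ zero))))


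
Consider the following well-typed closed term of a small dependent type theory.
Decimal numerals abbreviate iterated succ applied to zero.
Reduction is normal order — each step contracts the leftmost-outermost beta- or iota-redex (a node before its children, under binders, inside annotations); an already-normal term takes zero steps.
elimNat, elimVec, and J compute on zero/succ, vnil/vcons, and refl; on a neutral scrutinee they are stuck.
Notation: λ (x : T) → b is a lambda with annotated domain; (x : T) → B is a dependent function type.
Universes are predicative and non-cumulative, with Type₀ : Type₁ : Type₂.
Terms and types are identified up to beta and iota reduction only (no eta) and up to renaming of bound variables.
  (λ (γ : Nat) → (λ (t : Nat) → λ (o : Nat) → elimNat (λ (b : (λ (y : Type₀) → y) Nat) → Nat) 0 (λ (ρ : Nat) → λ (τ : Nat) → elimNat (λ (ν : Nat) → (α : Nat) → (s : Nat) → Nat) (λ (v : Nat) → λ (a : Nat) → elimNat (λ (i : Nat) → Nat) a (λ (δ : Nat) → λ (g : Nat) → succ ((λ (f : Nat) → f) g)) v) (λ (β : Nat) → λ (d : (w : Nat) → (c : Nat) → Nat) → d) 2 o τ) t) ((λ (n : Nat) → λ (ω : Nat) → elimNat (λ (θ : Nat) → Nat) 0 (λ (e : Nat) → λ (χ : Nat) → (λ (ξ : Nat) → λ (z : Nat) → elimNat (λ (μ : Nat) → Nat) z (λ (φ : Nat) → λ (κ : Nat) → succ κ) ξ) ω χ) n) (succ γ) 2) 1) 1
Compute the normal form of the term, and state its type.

normal form:
  4
the term's type:
  Nat
observation: the term reaches its normal form after 58 normal-order steps.


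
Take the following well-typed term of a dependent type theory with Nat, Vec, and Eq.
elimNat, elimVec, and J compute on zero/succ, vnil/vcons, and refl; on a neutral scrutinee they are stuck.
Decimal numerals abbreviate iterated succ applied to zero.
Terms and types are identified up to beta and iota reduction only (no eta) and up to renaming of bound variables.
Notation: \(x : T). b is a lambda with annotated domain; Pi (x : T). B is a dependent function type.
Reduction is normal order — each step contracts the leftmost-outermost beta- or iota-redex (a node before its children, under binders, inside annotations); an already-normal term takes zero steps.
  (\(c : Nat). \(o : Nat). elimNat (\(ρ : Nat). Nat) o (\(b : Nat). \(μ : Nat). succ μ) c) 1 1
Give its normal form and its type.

normal form:
  2
the term's type:
  Nat
observation: 6 normal-order steps separate the term from its normal form.


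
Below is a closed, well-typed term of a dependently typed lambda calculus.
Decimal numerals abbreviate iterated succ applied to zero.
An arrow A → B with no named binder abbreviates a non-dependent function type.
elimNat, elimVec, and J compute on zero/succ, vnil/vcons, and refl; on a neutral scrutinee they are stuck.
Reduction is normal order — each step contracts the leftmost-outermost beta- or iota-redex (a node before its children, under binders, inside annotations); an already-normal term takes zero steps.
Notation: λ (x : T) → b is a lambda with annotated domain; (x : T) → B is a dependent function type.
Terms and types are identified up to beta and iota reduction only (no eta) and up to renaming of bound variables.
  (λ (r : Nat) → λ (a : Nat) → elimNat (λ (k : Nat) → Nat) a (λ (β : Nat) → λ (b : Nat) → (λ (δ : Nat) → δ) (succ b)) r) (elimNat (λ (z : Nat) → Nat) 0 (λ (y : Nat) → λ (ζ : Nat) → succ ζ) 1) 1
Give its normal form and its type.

normal form:
  2
inferred type:
  Nat
observation: normalization takes exactly 11 steps under the normal-order strategy.


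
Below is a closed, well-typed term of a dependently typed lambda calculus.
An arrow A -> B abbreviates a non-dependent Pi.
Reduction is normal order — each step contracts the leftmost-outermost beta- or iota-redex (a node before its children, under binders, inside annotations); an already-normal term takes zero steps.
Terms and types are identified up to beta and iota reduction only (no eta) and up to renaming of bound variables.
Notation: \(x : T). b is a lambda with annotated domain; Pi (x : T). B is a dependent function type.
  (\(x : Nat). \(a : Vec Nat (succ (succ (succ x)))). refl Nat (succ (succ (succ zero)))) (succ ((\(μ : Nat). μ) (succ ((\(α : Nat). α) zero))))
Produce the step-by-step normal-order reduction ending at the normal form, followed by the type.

normal-order reduction:
  (\(x : Nat). \(a : Vec Nat (succ (succ (succ x)))). refl Nat (succ (succ (succ zero)))) (succ ((\(μ : Nat). μ) (succ ((\(α : Nat). α) zero))))
  ~> \(x : Vec Nat (succ (succ (succ (succ ((\(a : Nat). a) (succ ((\(μ : Nat). μ) zero)))))))). refl Nat (succ (succ (succ zero)))
  ~> \(x : Vec Nat (succ (succ (succ (succ (succ ((\(a : Nat). a) zero))))))). refl Nat (succ (succ (succ zero)))
  ~> \(x : Vec Nat (succ (succ (succ (succ (succ zero)))))). refl Nat (succ (succ (succ zero)))
the term's type:
  Vec Nat (succ (succ (succ (succ (succ zero))))) -> Eq Nat (succ (succ (succ zero))) (succ (succ (succ zero)))


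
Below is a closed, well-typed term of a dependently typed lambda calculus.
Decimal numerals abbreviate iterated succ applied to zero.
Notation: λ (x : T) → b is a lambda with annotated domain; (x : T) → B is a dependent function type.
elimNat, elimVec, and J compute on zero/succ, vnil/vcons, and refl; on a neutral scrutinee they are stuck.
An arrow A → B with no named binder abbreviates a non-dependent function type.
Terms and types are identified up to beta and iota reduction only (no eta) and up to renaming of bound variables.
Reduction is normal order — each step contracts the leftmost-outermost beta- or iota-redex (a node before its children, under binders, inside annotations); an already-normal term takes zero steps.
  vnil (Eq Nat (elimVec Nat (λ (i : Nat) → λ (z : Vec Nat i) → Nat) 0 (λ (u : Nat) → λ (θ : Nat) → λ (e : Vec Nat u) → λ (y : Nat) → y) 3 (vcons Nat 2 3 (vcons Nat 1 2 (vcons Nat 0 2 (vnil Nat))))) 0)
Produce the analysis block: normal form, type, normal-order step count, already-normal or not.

resulting normal form:
  vnil (Eq Nat 0 0)
inferred type:
  Vec (Eq Nat 0 0) 0
steps to reach normal form (normal order): 16
started in normal form: no
first redex: an elimVec iota-redex


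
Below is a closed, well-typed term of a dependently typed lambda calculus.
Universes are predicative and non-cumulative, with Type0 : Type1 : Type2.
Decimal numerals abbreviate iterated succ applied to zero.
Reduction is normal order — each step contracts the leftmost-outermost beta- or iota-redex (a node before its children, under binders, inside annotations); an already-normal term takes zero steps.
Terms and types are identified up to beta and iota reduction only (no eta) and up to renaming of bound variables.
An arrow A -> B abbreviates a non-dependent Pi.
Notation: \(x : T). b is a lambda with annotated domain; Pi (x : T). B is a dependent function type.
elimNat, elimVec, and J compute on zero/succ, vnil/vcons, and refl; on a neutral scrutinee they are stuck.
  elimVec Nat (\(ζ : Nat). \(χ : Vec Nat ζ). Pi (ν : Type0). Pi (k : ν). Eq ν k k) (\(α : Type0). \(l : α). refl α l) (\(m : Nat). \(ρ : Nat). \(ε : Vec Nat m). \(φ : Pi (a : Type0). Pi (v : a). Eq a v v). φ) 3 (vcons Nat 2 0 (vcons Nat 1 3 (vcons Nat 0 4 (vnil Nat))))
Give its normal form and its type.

resulting normal form:
  \(ζ : Type0). \(χ : ζ). refl ζ χ
type:
  Pi (ζ : Type0). Pi (χ : ζ). Eq ζ χ χ


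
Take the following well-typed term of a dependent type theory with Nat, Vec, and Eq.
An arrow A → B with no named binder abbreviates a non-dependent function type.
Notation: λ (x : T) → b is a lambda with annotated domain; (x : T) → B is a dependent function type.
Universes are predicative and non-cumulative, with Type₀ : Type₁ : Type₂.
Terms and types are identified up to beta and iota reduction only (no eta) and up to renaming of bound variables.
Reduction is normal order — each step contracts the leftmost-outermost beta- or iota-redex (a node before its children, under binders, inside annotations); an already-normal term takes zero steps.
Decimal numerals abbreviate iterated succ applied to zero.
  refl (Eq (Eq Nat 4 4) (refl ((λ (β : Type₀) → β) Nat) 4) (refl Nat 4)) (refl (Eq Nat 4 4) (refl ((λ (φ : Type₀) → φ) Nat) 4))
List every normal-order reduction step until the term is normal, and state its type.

normal-order reduction sequence:
  refl (Eq (Eq Nat 4 4) (refl ((λ (β : Type₀) → β) Nat) 4) (refl Nat 4)) (refl (Eq Nat 4 4) (refl ((λ (φ : Type₀) → φ) Nat) 4))
  ~> refl (Eq (Eq Nat 4 4) (refl Nat 4) (refl Nat 4)) (refl (Eq Nat 4 4) (refl ((λ (β : Type₀) → β) Nat) 4))
  ~> refl (Eq (Eq Nat 4 4) (refl Nat 4) (refl Nat 4)) (refl (Eq Nat 4 4) (refl Nat 4))
inferred type:
  Eq (Eq (Eq Nat 4 4) (refl Nat 4) (refl Nat 4)) (refl (Eq Nat 4 4) (refl Nat 4)) (refl (Eq Nat 4 4) (refl Nat 4))


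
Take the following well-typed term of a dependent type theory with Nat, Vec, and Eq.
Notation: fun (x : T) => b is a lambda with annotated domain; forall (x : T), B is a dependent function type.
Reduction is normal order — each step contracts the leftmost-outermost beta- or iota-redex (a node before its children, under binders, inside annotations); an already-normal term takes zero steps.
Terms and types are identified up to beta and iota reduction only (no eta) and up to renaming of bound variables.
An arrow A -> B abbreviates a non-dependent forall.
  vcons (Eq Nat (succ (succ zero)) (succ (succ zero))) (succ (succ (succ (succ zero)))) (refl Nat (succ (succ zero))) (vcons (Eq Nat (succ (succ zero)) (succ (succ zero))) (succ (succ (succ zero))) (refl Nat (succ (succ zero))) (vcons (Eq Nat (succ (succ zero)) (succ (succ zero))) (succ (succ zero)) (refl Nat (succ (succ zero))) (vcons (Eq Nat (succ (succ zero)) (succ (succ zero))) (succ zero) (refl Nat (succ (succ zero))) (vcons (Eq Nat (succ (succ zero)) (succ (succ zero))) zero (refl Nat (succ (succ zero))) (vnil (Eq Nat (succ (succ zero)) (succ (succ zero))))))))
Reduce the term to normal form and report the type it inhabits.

normal form:
  vcons (Eq Nat (succ (succ zero)) (succ (succ zero))) (succ (succ (succ (succ zero)))) (refl Nat (succ (succ zero))) (vcons (Eq Nat (succ (succ zero)) (succ (succ zero))) (succ (succ (succ zero))) (refl Nat (succ (succ zero))) (vcons (Eq Nat (succ (succ zero)) (succ (succ zero))) (succ (succ zero)) (refl Nat (succ (succ zero))) (vcons (Eq Nat (succ (succ zero)) (succ (succ zero))) (succ zero) (refl Nat (succ (succ zero))) (vcons (Eq Nat (succ (succ zero)) (succ (succ zero))) zero (refl Nat (succ (succ zero))) (vnil (Eq Nat (succ (succ zero)) (succ (succ zero))))))))
the term's type:
  Vec (Eq Nat (succ (succ zero)) (succ (succ zero))) (succ (succ (succ (succ (succ zero)))))


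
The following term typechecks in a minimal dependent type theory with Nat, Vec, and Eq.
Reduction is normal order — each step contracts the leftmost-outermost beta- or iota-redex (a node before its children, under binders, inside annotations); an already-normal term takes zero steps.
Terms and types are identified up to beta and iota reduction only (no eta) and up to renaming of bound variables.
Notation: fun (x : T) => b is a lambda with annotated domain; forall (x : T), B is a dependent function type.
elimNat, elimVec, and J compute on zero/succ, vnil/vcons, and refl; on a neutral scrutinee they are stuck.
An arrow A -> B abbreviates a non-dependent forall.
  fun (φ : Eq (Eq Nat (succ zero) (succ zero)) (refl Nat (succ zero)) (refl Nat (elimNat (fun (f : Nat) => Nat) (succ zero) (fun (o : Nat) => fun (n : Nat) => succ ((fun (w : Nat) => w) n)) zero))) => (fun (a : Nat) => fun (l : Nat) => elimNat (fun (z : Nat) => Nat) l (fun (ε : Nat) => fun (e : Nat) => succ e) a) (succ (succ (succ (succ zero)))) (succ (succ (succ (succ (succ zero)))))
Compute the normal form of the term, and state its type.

normal form:
  fun (φ : Eq (Eq Nat (succ zero) (succ zero)) (refl Nat (succ zero)) (refl Nat (succ zero))) => succ (succ (succ (succ (succ (succ (succ (succ (succ zero))))))))
inferred type:
  Eq (Eq Nat (succ zero) (succ zero)) (refl Nat (succ zero)) (refl Nat (succ zero)) -> Nat


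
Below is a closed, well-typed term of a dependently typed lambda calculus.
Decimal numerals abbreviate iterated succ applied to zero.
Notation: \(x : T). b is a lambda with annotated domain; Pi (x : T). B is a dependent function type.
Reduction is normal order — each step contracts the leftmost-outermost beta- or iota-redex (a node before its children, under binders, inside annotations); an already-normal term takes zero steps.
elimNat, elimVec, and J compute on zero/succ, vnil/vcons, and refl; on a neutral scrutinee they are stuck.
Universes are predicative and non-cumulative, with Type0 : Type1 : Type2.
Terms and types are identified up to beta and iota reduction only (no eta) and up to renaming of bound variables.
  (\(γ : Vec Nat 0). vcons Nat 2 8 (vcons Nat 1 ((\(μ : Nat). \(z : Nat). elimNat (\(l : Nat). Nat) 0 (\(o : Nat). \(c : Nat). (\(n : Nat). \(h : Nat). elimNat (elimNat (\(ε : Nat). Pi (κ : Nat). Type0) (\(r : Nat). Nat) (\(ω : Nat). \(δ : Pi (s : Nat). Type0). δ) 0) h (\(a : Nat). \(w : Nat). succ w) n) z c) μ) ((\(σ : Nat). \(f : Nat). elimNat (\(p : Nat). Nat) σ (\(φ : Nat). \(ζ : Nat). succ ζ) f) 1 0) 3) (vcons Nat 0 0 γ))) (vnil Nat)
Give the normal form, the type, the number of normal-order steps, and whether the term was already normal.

reduced normal form:
  vcons Nat 2 8 (vcons Nat 1 3 (vcons Nat 0 0 (vnil Nat)))
inferred type:
  Vec Nat 3
reduction steps (normal order): 22
term was already normal: no
first redex: a beta-redex


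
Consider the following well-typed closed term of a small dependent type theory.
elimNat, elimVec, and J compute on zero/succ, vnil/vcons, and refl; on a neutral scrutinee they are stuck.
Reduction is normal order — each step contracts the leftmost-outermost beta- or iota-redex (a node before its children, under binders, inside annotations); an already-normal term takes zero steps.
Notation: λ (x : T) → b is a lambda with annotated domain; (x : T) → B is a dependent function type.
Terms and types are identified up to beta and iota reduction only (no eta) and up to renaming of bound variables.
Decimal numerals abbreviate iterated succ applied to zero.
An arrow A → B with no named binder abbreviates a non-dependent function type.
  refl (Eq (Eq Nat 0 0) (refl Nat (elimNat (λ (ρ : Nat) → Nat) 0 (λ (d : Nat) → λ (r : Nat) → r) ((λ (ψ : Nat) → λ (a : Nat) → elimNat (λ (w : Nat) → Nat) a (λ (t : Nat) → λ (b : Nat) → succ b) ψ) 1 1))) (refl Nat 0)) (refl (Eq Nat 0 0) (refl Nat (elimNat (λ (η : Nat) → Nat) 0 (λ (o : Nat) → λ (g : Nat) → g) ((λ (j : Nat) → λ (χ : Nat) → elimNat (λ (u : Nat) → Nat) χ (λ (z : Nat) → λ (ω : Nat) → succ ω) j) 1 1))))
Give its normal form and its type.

reduced normal form:
  refl (Eq (Eq Nat 0 0) (refl Nat 0) (refl Nat 0)) (refl (Eq Nat 0 0) (refl Nat 0))
inferred type:
  Eq (Eq (Eq Nat 0 0) (refl Nat 0) (refl Nat 0)) (refl (Eq Nat 0 0) (refl Nat 0)) (refl (Eq Nat 0 0) (refl Nat 0))
observation: normalization takes exactly 26 steps under the normal-order strategy.
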